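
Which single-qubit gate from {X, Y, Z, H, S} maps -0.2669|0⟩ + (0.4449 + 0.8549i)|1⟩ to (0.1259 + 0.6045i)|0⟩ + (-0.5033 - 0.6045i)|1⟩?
H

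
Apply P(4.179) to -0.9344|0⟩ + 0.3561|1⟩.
-0.9344|0⟩ + (-0.1811 - 0.3066i)|1⟩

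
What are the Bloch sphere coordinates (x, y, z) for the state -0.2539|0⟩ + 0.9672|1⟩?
(-0.4911, 0, -0.871)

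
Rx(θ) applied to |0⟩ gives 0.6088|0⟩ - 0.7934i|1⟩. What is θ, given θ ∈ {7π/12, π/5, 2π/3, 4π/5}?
7π/12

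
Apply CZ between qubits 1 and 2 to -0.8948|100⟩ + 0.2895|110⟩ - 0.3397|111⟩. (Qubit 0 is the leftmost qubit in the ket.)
-0.8948|100⟩ + 0.2895|110⟩ + 0.3397|111⟩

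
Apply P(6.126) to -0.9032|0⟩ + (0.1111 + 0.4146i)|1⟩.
-0.9032|0⟩ + (0.1746 + 0.3921i)|1⟩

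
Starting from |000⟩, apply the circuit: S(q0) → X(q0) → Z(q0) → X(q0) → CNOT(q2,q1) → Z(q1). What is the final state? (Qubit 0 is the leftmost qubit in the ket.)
-|000⟩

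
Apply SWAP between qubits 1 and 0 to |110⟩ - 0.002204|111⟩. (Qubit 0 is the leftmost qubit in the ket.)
|110⟩ - 0.002204|111⟩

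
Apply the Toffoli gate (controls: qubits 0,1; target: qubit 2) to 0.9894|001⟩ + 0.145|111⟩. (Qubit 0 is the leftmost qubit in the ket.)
0.9894|001⟩ + 0.145|110⟩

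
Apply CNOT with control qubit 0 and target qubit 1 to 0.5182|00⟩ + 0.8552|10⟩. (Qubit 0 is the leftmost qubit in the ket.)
0.5182|00⟩ + 0.8552|11⟩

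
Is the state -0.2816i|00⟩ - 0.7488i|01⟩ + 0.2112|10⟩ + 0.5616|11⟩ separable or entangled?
Separable

Writing the state as a|00⟩ + b|01⟩ + c|10⟩ + d|11⟩, it is a product state iff ad − bc = 0.
Here (a, b, c, d) = (-0.2816i, -0.7488i, 0.2112, 0.5616): ad − bc = (-0.2816i)(0.5616) − (-0.7488i)(0.2112) = 0, so the state is separable.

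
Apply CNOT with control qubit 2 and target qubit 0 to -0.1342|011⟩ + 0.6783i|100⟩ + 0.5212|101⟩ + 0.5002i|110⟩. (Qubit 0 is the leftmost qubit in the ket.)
0.5212|001⟩ + 0.6783i|100⟩ + 0.5002i|110⟩ - 0.1342|111⟩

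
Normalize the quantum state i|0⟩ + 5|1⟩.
0.1961i|0⟩ + 0.9806|1⟩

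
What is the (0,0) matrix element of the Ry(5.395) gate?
-0.903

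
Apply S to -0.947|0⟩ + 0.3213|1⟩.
-0.947|0⟩ + 0.3213i|1⟩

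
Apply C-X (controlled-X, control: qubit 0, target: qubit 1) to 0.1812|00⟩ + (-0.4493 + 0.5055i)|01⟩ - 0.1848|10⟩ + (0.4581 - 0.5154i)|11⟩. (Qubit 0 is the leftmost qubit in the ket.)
0.1812|00⟩ + (-0.4493 + 0.5055i)|01⟩ + (0.4581 - 0.5154i)|10⟩ - 0.1848|11⟩

C-X leaves the control-|0⟩ kets |00⟩, |01⟩ unchanged and applies X to qubit 1 on the control-|1⟩ pair (|10⟩, |11⟩).
X = [[0, 1], [1, 0]].
With a = amp(|10⟩) = -0.1848 and b = amp(|11⟩) = (0.4581 - 0.5154i):
new amp(|10⟩) = (1)·b = (0.4581 - 0.5154i)
new amp(|11⟩) = (1)·a = -0.1848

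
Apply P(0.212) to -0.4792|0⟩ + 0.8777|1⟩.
-0.4792|0⟩ + (0.8581 + 0.1847i)|1⟩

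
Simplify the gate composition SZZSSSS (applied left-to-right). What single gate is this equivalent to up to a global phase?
S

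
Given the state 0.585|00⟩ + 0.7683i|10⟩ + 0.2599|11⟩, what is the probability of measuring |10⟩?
0.5903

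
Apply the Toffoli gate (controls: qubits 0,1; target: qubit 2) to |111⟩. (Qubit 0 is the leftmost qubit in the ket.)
|110⟩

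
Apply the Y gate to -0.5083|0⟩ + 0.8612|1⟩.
-0.8612i|0⟩ - 0.5083i|1⟩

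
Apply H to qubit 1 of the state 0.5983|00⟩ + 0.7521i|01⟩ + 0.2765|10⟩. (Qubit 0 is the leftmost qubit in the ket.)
(0.4231 + 0.5318i)|00⟩ + (0.4231 - 0.5318i)|01⟩ + 0.1955|10⟩ + 0.1955|11⟩

H on qubit 1 mixes each pair of kets that differ only in qubit 1: amplitudes (a, b) of (|…0…⟩, |…1…⟩) become ((a + b)/√2, (a − b)/√2). Kets absent from the input have amplitude 0.
(|00⟩, |01⟩): (a, b) = (0.5983, 0.7521i) → ((0.4231 + 0.5318i), (0.4231 - 0.5318i))
(|10⟩, |11⟩): (a, b) = (0.2765, 0) → (0.1955, 0.1955)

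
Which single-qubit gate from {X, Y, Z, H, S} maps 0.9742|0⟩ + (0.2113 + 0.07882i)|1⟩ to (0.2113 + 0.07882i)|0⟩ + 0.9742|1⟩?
X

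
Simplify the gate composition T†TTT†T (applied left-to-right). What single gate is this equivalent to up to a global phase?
T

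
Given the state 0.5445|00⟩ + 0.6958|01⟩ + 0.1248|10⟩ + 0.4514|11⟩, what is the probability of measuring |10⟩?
0.01558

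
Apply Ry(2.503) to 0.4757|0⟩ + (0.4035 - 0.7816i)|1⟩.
(-0.2338 + 0.7421i)|0⟩ + (0.5783 - 0.2453i)|1⟩

Ry(2.503) = [[cos(θ/2), −sin(θ/2)], [sin(θ/2), cos(θ/2)]]; θ = 2.503, cos(θ/2) ≈ 0.313899, sin(θ/2) ≈ 0.949457.
With a = amp(|0⟩) = 0.4757 and b = amp(|1⟩) = (0.4035 - 0.7816i):
new amp(|0⟩) = (0.313899)·a + (-0.949457)·b = (-0.2338 + 0.7421i)
new amp(|1⟩) = (0.949457)·a + (0.313899)·b = (0.5783 - 0.2453i)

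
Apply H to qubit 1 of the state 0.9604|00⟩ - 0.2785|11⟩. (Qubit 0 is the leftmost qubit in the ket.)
0.6791|00⟩ + 0.6791|01⟩ - 0.1969|10⟩ + 0.1969|11⟩

H on qubit 1 mixes each pair of kets that differ only in qubit 1: amplitudes (a, b) of (|…0…⟩, |…1…⟩) become ((a + b)/√2, (a − b)/√2). Kets absent from the input have amplitude 0.
(|00⟩, |01⟩): (a, b) = (0.9604, 0) → (0.6791, 0.6791)
(|10⟩, |11⟩): (a, b) = (0, -0.2785) → (-0.1969, 0.1969)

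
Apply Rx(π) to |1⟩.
-i|0⟩

Rx(π) = [[cos(θ/2), −i·sin(θ/2)], [−i·sin(θ/2), cos(θ/2)]]; θ = π, cos(θ/2) ≈ 0, sin(θ/2) ≈ 1.
With a = amp(|0⟩) = 0 and b = amp(|1⟩) = 1:
new amp(|0⟩) = (-i)·b = -i
new amp(|1⟩) = (-i)·a = 0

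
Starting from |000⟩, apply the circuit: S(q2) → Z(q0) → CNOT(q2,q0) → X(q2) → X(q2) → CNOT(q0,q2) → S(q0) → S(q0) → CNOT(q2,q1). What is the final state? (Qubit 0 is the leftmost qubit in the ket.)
|000⟩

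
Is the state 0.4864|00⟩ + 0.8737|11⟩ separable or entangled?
Entangled

Writing the state as a|00⟩ + b|01⟩ + c|10⟩ + d|11⟩, it is a product state iff ad − bc = 0.
Here (a, b, c, d) = (0.4864, 0, 0, 0.8737): ad − bc = (0.4864)(0.8737) − (0)(0) = 0.425 ≠ 0, so the state is entangled.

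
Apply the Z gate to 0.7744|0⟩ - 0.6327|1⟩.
0.7744|0⟩ + 0.6327|1⟩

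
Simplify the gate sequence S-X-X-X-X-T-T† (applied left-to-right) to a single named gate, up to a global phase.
S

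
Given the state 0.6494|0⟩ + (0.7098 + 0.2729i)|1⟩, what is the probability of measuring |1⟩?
0.5783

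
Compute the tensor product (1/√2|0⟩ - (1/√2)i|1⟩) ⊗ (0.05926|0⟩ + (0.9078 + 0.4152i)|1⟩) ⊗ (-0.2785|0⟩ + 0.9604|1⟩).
-0.01167|000⟩ + 0.04024|001⟩ + (-0.1788 - 0.08177i)|010⟩ + (0.6165 + 0.282i)|011⟩ + 0.01167i|100⟩ - 0.04024i|101⟩ + (-0.08177 + 0.1788i)|110⟩ + (0.282 - 0.6165i)|111⟩

amp(|b₁b₂…⟩) = product of the factor amplitudes for bits b₁, b₂, …; only kets whose every factor amplitude is nonzero survive.
|000⟩: (1/√2)(0.05926)(-0.2785) = -0.01167
|001⟩: (1/√2)(0.05926)(0.9604) = 0.04024
|010⟩: (1/√2)(0.9078 + 0.4152i)(-0.2785) = (-0.1788 - 0.08177i)
|011⟩: (1/√2)(0.9078 + 0.4152i)(0.9604) = (0.6165 + 0.282i)
|100⟩: (-(1/√2)i)(0.05926)(-0.2785) = 0.01167i
|101⟩: (-(1/√2)i)(0.05926)(0.9604) = -0.04024i
|110⟩: (-(1/√2)i)(0.9078 + 0.4152i)(-0.2785) = (-0.08177 + 0.1788i)
|111⟩: (-(1/√2)i)(0.9078 + 0.4152i)(0.9604) = (0.282 - 0.6165i)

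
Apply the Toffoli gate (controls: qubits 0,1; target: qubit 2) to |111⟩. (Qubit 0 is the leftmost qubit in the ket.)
|110⟩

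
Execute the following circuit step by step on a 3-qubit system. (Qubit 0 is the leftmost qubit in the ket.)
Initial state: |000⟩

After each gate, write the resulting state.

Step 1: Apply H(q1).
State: 1/√2|000⟩ + 1/√2|010⟩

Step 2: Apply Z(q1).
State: 1/√2|000⟩ - 1/√2|010⟩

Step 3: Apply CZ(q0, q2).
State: 1/√2|000⟩ - 1/√2|010⟩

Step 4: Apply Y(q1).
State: (1/√2)i|000⟩ + (1/√2)i|010⟩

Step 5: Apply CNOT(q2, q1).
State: (1/√2)i|000⟩ + (1/√2)i|010⟩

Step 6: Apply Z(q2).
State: (1/√2)i|000⟩ + (1/√2)i|010⟩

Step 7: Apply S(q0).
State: (1/√2)i|000⟩ + (1/√2)i|010⟩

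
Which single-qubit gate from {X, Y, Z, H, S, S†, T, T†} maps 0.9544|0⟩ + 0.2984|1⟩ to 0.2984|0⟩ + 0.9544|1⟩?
X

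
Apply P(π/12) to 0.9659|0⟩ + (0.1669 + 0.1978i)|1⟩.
0.9659|0⟩ + (0.11 + 0.2343i)|1⟩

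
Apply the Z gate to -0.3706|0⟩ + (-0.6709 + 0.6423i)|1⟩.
-0.3706|0⟩ + (0.6709 - 0.6423i)|1⟩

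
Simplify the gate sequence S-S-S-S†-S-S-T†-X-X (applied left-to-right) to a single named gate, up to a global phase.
T†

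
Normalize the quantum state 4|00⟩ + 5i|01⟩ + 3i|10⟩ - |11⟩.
0.5601|00⟩ + 0.7001i|01⟩ + 0.4201i|10⟩ - 0.14|11⟩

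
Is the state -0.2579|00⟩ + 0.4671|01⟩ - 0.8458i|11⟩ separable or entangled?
Entangled

Writing the state as a|00⟩ + b|01⟩ + c|10⟩ + d|11⟩, it is a product state iff ad − bc = 0.
Here (a, b, c, d) = (-0.2579, 0.4671, 0, -0.8458i): ad − bc = (-0.2579)(-0.8458i) − (0.4671)(0) = 0.2181i ≠ 0, so the state is entangled.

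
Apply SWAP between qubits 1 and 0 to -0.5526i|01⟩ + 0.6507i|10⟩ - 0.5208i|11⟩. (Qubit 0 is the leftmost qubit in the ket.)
0.6507i|01⟩ - 0.5526i|10⟩ - 0.5208i|11⟩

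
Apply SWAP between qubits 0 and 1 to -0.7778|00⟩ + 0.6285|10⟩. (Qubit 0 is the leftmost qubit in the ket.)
-0.7778|00⟩ + 0.6285|01⟩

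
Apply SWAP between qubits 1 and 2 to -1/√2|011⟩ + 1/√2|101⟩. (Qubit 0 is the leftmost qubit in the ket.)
-1/√2|011⟩ + 1/√2|110⟩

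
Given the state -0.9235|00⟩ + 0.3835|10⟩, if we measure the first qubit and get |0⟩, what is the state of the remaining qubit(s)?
-|0⟩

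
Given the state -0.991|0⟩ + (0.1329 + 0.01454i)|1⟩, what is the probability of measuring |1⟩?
0.01787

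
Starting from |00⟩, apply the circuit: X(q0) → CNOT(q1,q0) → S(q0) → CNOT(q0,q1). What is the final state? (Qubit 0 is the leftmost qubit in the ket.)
i|11⟩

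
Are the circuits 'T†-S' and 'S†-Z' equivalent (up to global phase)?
No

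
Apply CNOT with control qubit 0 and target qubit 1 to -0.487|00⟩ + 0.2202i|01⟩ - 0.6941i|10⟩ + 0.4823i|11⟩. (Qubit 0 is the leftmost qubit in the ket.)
-0.487|00⟩ + 0.2202i|01⟩ + 0.4823i|10⟩ - 0.6941i|11⟩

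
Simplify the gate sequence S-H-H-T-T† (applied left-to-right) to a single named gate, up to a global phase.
S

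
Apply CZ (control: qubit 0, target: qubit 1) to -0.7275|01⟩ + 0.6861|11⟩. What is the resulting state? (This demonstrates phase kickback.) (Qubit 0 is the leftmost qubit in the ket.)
-0.7275|01⟩ - 0.6861|11⟩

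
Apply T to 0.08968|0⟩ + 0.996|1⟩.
0.08968|0⟩ + (0.7043 + 0.7043i)|1⟩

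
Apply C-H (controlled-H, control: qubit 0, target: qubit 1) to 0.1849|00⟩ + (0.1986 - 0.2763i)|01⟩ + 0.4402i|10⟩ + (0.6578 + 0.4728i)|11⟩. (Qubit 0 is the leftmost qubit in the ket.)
0.1849|00⟩ + (0.1986 - 0.2763i)|01⟩ + (0.4651 + 0.6456i)|10⟩ + (-0.4651 - 0.02305i)|11⟩

C-H leaves the control-|0⟩ kets |00⟩, |01⟩ unchanged and applies H to qubit 1 on the control-|1⟩ pair (|10⟩, |11⟩).
H = [[1/√2, 1/√2], [1/√2, -1/√2]].
With a = amp(|10⟩) = 0.4402i and b = amp(|11⟩) = (0.6578 + 0.4728i):
new amp(|10⟩) = (1/√2)·a + (1/√2)·b = (0.4651 + 0.6456i)
new amp(|11⟩) = (1/√2)·a + (-1/√2)·b = (-0.4651 - 0.02305i)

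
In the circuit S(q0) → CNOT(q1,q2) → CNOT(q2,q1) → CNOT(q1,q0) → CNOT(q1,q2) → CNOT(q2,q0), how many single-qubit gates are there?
1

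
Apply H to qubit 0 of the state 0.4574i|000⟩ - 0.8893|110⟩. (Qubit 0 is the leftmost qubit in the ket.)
0.3234i|000⟩ - 0.6288|010⟩ + 0.3234i|100⟩ + 0.6288|110⟩

H on qubit 0 mixes each pair of kets that differ only in qubit 0: amplitudes (a, b) of (|…0…⟩, |…1…⟩) become ((a + b)/√2, (a − b)/√2). Kets absent from the input have amplitude 0.
(|000⟩, |100⟩): (a, b) = (0.4574i, 0) → (0.3234i, 0.3234i)
(|010⟩, |110⟩): (a, b) = (0, -0.8893) → (-0.6288, 0.6288)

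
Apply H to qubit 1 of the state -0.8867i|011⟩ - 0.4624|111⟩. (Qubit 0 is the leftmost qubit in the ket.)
-0.627i|001⟩ + 0.627i|011⟩ - 0.327|101⟩ + 0.327|111⟩

H on qubit 1 mixes each pair of kets that differ only in qubit 1: amplitudes (a, b) of (|…0…⟩, |…1…⟩) become ((a + b)/√2, (a − b)/√2). Kets absent from the input have amplitude 0.
(|001⟩, |011⟩): (a, b) = (0, -0.8867i) → (-0.627i, 0.627i)
(|101⟩, |111⟩): (a, b) = (0, -0.4624) → (-0.327, 0.327)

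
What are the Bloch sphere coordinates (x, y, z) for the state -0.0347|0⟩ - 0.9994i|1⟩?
(0, 0.06936, -0.9976)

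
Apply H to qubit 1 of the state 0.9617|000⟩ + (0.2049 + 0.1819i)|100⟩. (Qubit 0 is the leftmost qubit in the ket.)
0.68|000⟩ + 0.68|010⟩ + (0.1449 + 0.1286i)|100⟩ + (0.1449 + 0.1286i)|110⟩

H on qubit 1 mixes each pair of kets that differ only in qubit 1: amplitudes (a, b) of (|…0…⟩, |…1…⟩) become ((a + b)/√2, (a − b)/√2). Kets absent from the input have amplitude 0.
(|000⟩, |010⟩): (a, b) = (0.9617, 0) → (0.68, 0.68)
(|100⟩, |110⟩): (a, b) = ((0.2049 + 0.1819i), 0) → ((0.1449 + 0.1286i), (0.1449 + 0.1286i))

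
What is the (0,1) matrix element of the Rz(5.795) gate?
0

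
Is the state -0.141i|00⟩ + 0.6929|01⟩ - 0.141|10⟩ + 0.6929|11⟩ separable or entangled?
Entangled

Writing the state as a|00⟩ + b|01⟩ + c|10⟩ + d|11⟩, it is a product state iff ad − bc = 0.
Here (a, b, c, d) = (-0.141i, 0.6929, -0.141, 0.6929): ad − bc = (-0.141i)(0.6929) − (0.6929)(-0.141) = (0.0977 - 0.0977i) ≠ 0, so the state is entangled.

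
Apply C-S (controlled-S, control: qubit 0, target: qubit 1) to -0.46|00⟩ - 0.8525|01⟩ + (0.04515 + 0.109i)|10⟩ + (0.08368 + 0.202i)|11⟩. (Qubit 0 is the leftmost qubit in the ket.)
-0.46|00⟩ - 0.8525|01⟩ + (0.04515 + 0.109i)|10⟩ + (-0.202 + 0.08368i)|11⟩

C-S leaves the control-|0⟩ kets |00⟩, |01⟩ unchanged and applies S to qubit 1 on the control-|1⟩ pair (|10⟩, |11⟩).
S = [[1, 0], [0, i]].
With a = amp(|10⟩) = (0.04515 + 0.109i) and b = amp(|11⟩) = (0.08368 + 0.202i):
new amp(|10⟩) = (1)·a = (0.04515 + 0.109i)
new amp(|11⟩) = (i)·b = (-0.202 + 0.08368i)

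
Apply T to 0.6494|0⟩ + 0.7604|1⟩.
0.6494|0⟩ + (0.5377 + 0.5377i)|1⟩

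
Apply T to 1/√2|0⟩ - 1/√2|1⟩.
1/√2|0⟩ + (-1/2 - (1/2)i)|1⟩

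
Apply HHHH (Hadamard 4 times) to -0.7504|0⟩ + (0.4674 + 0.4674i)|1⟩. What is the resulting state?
-0.7504|0⟩ + (0.4674 + 0.4674i)|1⟩

H² = I, so an even number of Hadamards cancels: H^4 = I and the state is unchanged.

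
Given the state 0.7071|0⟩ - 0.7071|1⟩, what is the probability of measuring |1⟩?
0.5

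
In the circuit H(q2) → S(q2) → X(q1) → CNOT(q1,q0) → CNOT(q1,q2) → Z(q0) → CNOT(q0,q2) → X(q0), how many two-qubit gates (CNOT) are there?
3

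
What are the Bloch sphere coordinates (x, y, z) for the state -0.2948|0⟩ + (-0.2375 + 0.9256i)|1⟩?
(0.14, -0.5457, -0.8262)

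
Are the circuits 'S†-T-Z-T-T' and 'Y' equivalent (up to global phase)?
No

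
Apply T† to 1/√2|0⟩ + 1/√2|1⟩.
1/√2|0⟩ + (1/2 - (1/2)i)|1⟩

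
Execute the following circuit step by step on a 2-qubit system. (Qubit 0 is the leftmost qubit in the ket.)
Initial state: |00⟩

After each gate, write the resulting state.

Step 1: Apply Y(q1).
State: i|01⟩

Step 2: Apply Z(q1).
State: -i|01⟩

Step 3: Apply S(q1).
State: |01⟩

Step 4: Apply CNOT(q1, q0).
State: |11⟩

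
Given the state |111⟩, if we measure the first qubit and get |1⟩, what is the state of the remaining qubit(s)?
|11⟩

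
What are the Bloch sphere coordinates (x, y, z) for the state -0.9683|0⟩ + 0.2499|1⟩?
(-0.484, 0, 0.8752)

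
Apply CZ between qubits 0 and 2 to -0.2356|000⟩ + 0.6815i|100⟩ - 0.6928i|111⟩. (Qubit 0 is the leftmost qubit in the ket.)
-0.2356|000⟩ + 0.6815i|100⟩ + 0.6928i|111⟩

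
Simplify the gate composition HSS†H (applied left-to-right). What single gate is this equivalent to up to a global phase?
I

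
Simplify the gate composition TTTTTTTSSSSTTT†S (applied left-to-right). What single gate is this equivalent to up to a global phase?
S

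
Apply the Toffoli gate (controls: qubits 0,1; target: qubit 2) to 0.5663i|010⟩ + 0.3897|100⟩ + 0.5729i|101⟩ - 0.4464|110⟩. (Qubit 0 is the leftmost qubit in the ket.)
0.5663i|010⟩ + 0.3897|100⟩ + 0.5729i|101⟩ - 0.4464|111⟩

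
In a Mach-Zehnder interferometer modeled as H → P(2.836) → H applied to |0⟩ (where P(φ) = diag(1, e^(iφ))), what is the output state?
(0.02317 + 0.1504i)|0⟩ + (0.9768 - 0.1504i)|1⟩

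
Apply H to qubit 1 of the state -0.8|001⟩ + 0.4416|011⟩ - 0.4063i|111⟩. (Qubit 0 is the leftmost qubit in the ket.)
-0.2534|001⟩ - 0.8779|011⟩ - 0.2873i|101⟩ + 0.2873i|111⟩

H on qubit 1 mixes each pair of kets that differ only in qubit 1: amplitudes (a, b) of (|…0…⟩, |…1…⟩) become ((a + b)/√2, (a − b)/√2). Kets absent from the input have amplitude 0.
(|001⟩, |011⟩): (a, b) = (-0.8, 0.4416) → (-0.2534, -0.8779)
(|101⟩, |111⟩): (a, b) = (0, -0.4063i) → (-0.2873i, 0.2873i)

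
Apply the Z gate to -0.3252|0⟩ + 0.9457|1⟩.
-0.3252|0⟩ - 0.9457|1⟩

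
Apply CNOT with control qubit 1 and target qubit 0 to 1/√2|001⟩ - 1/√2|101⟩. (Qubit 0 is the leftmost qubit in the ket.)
1/√2|001⟩ - 1/√2|101⟩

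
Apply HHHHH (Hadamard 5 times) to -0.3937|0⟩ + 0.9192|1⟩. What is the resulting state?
0.3716|0⟩ - 0.9284|1⟩

H² = I, so H^5 = H: a single Hadamard. With (a, b) = (-0.3937, 0.9192), H gives ((a + b)/√2, (a − b)/√2) = (0.3716, -0.9284).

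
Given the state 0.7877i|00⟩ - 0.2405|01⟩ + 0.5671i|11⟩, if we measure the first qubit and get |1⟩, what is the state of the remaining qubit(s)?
i|1⟩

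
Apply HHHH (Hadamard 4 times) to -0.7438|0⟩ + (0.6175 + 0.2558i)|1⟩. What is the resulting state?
-0.7438|0⟩ + (0.6175 + 0.2558i)|1⟩

H² = I, so an even number of Hadamards cancels: H^4 = I and the state is unchanged.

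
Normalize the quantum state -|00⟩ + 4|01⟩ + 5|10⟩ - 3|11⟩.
-0.14|00⟩ + 0.5601|01⟩ + 0.7001|10⟩ - 0.4201|11⟩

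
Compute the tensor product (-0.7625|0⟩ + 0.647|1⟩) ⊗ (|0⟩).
-0.7625|00⟩ + 0.647|10⟩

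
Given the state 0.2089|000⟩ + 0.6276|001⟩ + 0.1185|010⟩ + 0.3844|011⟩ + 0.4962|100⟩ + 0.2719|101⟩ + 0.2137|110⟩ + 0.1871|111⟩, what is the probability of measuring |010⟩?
0.01404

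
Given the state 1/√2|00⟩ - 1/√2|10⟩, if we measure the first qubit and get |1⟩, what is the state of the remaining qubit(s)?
-|0⟩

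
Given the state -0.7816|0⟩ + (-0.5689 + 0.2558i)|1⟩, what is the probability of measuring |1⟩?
0.3891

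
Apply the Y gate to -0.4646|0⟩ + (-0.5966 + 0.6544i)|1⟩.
(0.6544 + 0.5966i)|0⟩ - 0.4646i|1⟩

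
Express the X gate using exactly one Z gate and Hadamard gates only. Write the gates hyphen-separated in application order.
H-Z-H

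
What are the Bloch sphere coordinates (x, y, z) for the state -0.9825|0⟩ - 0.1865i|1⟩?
(0, 0.3665, 0.9305)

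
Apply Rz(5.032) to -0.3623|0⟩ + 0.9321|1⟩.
(0.2937 + 0.2122i)|0⟩ + (-0.7556 + 0.5458i)|1⟩

Rz(5.032) = [[e^(−iθ/2), 0], [0, e^(iθ/2)]] with e^(±iθ/2) = cos(θ/2) ± i·sin(θ/2); θ = 5.032, cos(θ/2) ≈ -0.810616, sin(θ/2) ≈ 0.585578.
With a = amp(|0⟩) = -0.3623 and b = amp(|1⟩) = 0.9321:
new amp(|0⟩) = (-0.810616 - 0.585578i)·a = (0.2937 + 0.2122i)
new amp(|1⟩) = (-0.810616 + 0.585578i)·b = (-0.7556 + 0.5458i)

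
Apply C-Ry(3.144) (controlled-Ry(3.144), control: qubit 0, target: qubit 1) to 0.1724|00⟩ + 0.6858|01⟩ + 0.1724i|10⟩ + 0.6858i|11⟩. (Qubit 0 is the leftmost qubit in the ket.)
0.1724|00⟩ + 0.6858|01⟩ - 0.686i|10⟩ + 0.1716i|11⟩

C-Ry(3.144) leaves the control-|0⟩ kets |00⟩, |01⟩ unchanged and applies Ry(3.144) to qubit 1 on the control-|1⟩ pair (|10⟩, |11⟩).
Ry(3.144) = [[cos(θ/2), −sin(θ/2)], [sin(θ/2), cos(θ/2)]]; θ = 3.144, cos(θ/2) ≈ -0.00120367, sin(θ/2) ≈ 0.999999.
With a = amp(|10⟩) = 0.1724i and b = amp(|11⟩) = 0.6858i:
new amp(|10⟩) = (-0.00120367)·a + (-0.999999)·b = -0.686i
new amp(|11⟩) = (0.999999)·a + (-0.00120367)·b = 0.1716i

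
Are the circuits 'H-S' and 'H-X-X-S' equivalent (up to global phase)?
Yes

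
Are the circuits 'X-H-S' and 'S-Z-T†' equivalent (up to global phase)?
No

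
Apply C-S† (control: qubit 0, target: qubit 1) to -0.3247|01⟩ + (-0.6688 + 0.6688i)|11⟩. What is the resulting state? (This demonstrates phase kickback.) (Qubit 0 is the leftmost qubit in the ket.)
-0.3247|01⟩ + (0.6688 + 0.6688i)|11⟩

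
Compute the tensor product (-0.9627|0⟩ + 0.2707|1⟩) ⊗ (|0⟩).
-0.9627|00⟩ + 0.2707|10⟩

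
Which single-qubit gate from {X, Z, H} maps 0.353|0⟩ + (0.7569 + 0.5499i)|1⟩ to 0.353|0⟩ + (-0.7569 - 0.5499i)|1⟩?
Z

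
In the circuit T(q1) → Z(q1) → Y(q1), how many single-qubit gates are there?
3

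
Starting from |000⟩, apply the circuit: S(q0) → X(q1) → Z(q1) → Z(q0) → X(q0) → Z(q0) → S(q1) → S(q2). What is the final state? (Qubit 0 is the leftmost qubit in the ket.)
i|110⟩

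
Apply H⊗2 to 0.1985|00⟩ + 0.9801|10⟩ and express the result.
0.5893|00⟩ + 0.5893|01⟩ - 0.3908|10⟩ - 0.3908|11⟩

H⊗2 gives amp(|y⟩) = (1/2) Σ_x (−1)^(x·y) amp(|x⟩), where x·y is the number of positions in which both x and y have a 1.
|00⟩: (0.1985 + 0.9801)/2 = 0.5893
|01⟩: (0.1985 + 0.9801)/2 = 0.5893
|10⟩: (0.1985 - 0.9801)/2 = -0.3908
|11⟩: (0.1985 - 0.9801)/2 = -0.3908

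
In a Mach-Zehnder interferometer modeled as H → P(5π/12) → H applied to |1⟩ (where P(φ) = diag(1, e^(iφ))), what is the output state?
(0.3706 - 0.483i)|0⟩ + (0.6294 + 0.483i)|1⟩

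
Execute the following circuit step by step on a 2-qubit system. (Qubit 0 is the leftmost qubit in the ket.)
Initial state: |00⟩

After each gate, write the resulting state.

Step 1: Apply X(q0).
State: |10⟩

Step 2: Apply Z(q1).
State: |10⟩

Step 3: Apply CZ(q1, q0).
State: |10⟩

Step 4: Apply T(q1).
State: |10⟩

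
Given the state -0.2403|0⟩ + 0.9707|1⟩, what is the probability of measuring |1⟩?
0.9423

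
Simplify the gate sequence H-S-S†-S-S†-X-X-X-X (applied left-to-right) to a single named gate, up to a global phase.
H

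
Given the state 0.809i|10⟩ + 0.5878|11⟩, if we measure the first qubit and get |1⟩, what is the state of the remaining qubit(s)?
0.809i|0⟩ + 0.5878|1⟩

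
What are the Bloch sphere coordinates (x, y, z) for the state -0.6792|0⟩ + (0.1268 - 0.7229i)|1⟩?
(-0.1722, 0.982, -0.07735)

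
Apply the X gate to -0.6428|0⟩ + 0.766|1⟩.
0.766|0⟩ - 0.6428|1⟩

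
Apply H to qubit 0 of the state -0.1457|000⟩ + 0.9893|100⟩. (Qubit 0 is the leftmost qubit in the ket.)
0.5965|000⟩ - 0.8026|100⟩

H on qubit 0 mixes each pair of kets that differ only in qubit 0: amplitudes (a, b) of (|…0…⟩, |…1…⟩) become ((a + b)/√2, (a − b)/√2). Kets absent from the input have amplitude 0.
(|000⟩, |100⟩): (a, b) = (-0.1457, 0.9893) → (0.5965, -0.8026)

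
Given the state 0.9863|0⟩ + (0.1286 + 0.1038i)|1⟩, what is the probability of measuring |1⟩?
0.02731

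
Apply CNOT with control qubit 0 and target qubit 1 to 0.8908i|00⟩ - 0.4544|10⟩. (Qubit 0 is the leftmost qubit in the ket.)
0.8908i|00⟩ - 0.4544|11⟩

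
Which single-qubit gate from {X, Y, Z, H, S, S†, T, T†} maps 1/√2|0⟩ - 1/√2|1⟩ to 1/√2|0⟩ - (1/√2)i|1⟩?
S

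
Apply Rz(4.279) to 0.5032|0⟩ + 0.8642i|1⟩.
(-0.271 - 0.424i)|0⟩ + (-0.7282 - 0.4654i)|1⟩

Rz(4.279) = [[e^(−iθ/2), 0], [0, e^(iθ/2)]] with e^(±iθ/2) = cos(θ/2) ± i·sin(θ/2); θ = 4.279, cos(θ/2) ≈ -0.53854, sin(θ/2) ≈ 0.8426.
With a = amp(|0⟩) = 0.5032 and b = amp(|1⟩) = 0.8642i:
new amp(|0⟩) = (-0.53854 - 0.8426i)·a = (-0.271 - 0.424i)
new amp(|1⟩) = (-0.53854 + 0.8426i)·b = (-0.7282 - 0.4654i)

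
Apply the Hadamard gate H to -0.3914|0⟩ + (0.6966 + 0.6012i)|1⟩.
(0.2158 + 0.4251i)|0⟩ + (-0.7693 - 0.4251i)|1⟩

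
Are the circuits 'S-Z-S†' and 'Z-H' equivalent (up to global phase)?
No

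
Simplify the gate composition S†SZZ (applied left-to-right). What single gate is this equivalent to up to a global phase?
I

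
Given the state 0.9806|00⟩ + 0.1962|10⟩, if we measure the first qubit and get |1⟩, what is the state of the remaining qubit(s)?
|0⟩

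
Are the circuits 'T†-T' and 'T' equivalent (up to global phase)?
No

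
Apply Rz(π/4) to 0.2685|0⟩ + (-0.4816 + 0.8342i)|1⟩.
(0.2481 - 0.1028i)|0⟩ + (-0.7642 + 0.5864i)|1⟩

Rz(π/4) = [[e^(−iθ/2), 0], [0, e^(iθ/2)]] with e^(±iθ/2) = cos(θ/2) ± i·sin(θ/2); θ = π/4, cos(θ/2) ≈ 0.92388, sin(θ/2) ≈ 0.382683.
With a = amp(|0⟩) = 0.2685 and b = amp(|1⟩) = (-0.4816 + 0.8342i):
new amp(|0⟩) = (0.92388 - 0.382683i)·a = (0.2481 - 0.1028i)
new amp(|1⟩) = (0.92388 + 0.382683i)·b = (-0.7642 + 0.5864i)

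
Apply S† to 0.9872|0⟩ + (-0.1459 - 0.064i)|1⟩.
0.9872|0⟩ + (-0.064 + 0.1459i)|1⟩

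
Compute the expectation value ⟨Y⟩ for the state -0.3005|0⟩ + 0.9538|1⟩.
0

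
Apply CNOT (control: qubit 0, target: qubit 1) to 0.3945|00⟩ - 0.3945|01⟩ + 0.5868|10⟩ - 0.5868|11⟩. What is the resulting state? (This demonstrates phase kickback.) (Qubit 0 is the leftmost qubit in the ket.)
0.3945|00⟩ - 0.3945|01⟩ - 0.5868|10⟩ + 0.5868|11⟩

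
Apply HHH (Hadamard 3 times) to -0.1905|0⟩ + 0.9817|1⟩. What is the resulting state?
0.5595|0⟩ - 0.8289|1⟩

H² = I, so H^3 = H: a single Hadamard. With (a, b) = (-0.1905, 0.9817), H gives ((a + b)/√2, (a − b)/√2) = (0.5595, -0.8289).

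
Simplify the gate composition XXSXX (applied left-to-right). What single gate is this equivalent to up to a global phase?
S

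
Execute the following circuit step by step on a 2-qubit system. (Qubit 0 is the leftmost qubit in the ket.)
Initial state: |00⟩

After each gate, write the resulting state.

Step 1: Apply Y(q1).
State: i|01⟩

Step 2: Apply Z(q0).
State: i|01⟩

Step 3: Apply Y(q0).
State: -|11⟩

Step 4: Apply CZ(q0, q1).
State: |11⟩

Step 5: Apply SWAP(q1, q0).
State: |11⟩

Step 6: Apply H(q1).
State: 1/√2|10⟩ - 1/√2|11⟩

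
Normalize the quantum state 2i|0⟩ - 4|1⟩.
(1/√5)i|0⟩ - 0.8944|1⟩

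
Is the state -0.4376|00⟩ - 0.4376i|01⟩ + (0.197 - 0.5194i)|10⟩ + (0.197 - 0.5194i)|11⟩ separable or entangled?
Entangled

Writing the state as a|00⟩ + b|01⟩ + c|10⟩ + d|11⟩, it is a product state iff ad − bc = 0.
Here (a, b, c, d) = (-0.4376, -0.4376i, (0.197 - 0.5194i), (0.197 - 0.5194i)): ad − bc = (-0.4376)(0.197 - 0.5194i) − (-0.4376i)(0.197 - 0.5194i) = (0.1411 + 0.3135i) ≠ 0, so the state is entangled.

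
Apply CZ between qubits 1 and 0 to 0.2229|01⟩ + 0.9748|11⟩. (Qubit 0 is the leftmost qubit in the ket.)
0.2229|01⟩ - 0.9748|11⟩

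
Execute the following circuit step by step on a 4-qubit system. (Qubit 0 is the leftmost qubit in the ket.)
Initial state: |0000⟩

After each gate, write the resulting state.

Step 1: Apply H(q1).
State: 1/√2|0000⟩ + 1/√2|0100⟩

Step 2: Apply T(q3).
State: 1/√2|0000⟩ + 1/√2|0100⟩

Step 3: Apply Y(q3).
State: (1/√2)i|0001⟩ + (1/√2)i|0101⟩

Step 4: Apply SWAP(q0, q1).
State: (1/√2)i|0001⟩ + (1/√2)i|1001⟩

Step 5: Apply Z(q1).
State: (1/√2)i|0001⟩ + (1/√2)i|1001⟩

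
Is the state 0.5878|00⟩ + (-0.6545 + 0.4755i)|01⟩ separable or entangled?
Separable

Writing the state as a|00⟩ + b|01⟩ + c|10⟩ + d|11⟩, it is a product state iff ad − bc = 0.
Here (a, b, c, d) = (0.5878, (-0.6545 + 0.4755i), 0, 0): ad − bc = (0.5878)(0) − (-0.6545 + 0.4755i)(0) = 0, so the state is separable.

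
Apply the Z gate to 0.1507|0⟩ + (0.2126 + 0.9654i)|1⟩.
0.1507|0⟩ + (-0.2126 - 0.9654i)|1⟩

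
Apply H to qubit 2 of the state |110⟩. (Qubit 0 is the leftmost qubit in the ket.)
1/√2|110⟩ + 1/√2|111⟩

H on qubit 2 mixes each pair of kets that differ only in qubit 2: amplitudes (a, b) of (|…0…⟩, |…1…⟩) become ((a + b)/√2, (a − b)/√2). Kets absent from the input have amplitude 0.
(|110⟩, |111⟩): (a, b) = (1, 0) → (1/√2, 1/√2)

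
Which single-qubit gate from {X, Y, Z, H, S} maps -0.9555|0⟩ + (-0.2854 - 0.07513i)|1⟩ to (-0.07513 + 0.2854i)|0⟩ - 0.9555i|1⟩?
Y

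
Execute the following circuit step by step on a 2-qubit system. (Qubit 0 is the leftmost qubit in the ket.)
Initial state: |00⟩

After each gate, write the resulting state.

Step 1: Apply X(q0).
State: |10⟩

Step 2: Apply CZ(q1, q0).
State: |10⟩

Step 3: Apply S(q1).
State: |10⟩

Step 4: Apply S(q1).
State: |10⟩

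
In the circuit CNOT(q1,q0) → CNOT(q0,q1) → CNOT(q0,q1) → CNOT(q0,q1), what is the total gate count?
4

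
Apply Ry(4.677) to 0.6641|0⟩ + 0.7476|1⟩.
-0.9991|0⟩ - 0.04137|1⟩

Ry(4.677) = [[cos(θ/2), −sin(θ/2)], [sin(θ/2), cos(θ/2)]]; θ = 4.677, cos(θ/2) ≈ -0.694485, sin(θ/2) ≈ 0.719507.
With a = amp(|0⟩) = 0.6641 and b = amp(|1⟩) = 0.7476:
new amp(|0⟩) = (-0.694485)·a + (-0.719507)·b = -0.9991
new amp(|1⟩) = (0.719507)·a + (-0.694485)·b = -0.04137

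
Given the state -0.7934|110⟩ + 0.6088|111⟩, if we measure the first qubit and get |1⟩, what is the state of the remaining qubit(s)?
-0.7934|10⟩ + 0.6088|11⟩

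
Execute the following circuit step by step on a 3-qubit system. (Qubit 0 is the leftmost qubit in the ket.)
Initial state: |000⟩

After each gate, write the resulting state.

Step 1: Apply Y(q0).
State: i|100⟩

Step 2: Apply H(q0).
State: (1/√2)i|000⟩ - (1/√2)i|100⟩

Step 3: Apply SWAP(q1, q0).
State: (1/√2)i|000⟩ - (1/√2)i|010⟩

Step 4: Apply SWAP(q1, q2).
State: (1/√2)i|000⟩ - (1/√2)i|001⟩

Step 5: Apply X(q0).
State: (1/√2)i|100⟩ - (1/√2)i|101⟩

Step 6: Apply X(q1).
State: (1/√2)i|110⟩ - (1/√2)i|111⟩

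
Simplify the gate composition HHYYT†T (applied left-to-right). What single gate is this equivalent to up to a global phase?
I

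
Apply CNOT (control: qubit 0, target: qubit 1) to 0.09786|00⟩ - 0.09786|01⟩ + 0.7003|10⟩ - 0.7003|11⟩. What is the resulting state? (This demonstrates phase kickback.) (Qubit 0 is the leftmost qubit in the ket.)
0.09786|00⟩ - 0.09786|01⟩ - 0.7003|10⟩ + 0.7003|11⟩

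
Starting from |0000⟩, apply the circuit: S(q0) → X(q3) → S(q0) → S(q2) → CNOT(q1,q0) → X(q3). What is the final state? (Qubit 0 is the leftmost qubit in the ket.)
|0000⟩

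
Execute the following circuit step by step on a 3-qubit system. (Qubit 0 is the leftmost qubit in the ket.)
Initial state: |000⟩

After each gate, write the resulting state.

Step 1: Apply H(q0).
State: 1/√2|000⟩ + 1/√2|100⟩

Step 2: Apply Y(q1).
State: (1/√2)i|010⟩ + (1/√2)i|110⟩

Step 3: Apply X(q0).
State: (1/√2)i|010⟩ + (1/√2)i|110⟩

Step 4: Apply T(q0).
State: (1/√2)i|010⟩ + (-1/2 + (1/2)i)|110⟩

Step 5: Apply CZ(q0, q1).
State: (1/√2)i|010⟩ + (1/2 - (1/2)i)|110⟩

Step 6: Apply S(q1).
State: -1/√2|010⟩ + (1/2 + (1/2)i)|110⟩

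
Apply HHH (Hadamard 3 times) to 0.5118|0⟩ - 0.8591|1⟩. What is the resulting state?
-0.2456|0⟩ + 0.9694|1⟩

H² = I, so H^3 = H: a single Hadamard. With (a, b) = (0.5118, -0.8591), H gives ((a + b)/√2, (a − b)/√2) = (-0.2456, 0.9694).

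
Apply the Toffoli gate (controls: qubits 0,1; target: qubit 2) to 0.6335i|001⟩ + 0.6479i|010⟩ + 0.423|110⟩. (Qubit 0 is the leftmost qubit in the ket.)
0.6335i|001⟩ + 0.6479i|010⟩ + 0.423|111⟩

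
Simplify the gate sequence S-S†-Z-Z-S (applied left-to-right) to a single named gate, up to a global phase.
S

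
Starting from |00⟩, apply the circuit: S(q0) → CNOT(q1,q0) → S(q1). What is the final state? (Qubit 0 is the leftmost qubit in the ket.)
|00⟩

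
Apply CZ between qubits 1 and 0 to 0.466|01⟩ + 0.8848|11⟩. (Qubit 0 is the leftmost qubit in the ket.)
0.466|01⟩ - 0.8848|11⟩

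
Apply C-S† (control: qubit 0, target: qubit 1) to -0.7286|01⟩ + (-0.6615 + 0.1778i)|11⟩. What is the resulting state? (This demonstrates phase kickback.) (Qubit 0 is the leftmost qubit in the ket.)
-0.7286|01⟩ + (0.1778 + 0.6615i)|11⟩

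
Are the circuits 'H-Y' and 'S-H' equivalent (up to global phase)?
No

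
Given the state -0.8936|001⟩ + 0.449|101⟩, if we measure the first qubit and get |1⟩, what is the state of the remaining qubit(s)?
|01⟩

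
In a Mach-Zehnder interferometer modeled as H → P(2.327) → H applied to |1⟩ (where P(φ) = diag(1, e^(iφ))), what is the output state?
(0.8431 - 0.3637i)|0⟩ + (0.1569 + 0.3637i)|1⟩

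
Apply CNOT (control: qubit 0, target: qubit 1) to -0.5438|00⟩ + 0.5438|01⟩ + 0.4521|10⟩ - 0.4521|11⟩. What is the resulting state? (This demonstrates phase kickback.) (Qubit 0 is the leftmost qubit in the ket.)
-0.5438|00⟩ + 0.5438|01⟩ - 0.4521|10⟩ + 0.4521|11⟩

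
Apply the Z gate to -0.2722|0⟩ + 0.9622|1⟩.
-0.2722|0⟩ - 0.9622|1⟩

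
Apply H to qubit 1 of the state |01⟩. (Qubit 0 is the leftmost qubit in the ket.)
1/√2|00⟩ - 1/√2|01⟩

H on qubit 1 mixes each pair of kets that differ only in qubit 1: amplitudes (a, b) of (|…0…⟩, |…1…⟩) become ((a + b)/√2, (a − b)/√2). Kets absent from the input have amplitude 0.
(|00⟩, |01⟩): (a, b) = (0, 1) → (1/√2, -1/√2)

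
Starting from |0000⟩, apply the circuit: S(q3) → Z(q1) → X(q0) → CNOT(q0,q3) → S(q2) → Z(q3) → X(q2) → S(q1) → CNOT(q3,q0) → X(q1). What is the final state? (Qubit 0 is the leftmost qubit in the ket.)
-|0111⟩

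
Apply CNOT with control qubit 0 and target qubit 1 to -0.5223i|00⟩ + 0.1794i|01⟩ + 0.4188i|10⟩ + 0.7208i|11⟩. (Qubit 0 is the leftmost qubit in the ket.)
-0.5223i|00⟩ + 0.1794i|01⟩ + 0.7208i|10⟩ + 0.4188i|11⟩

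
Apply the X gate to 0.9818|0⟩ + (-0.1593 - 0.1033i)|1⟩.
(-0.1593 - 0.1033i)|0⟩ + 0.9818|1⟩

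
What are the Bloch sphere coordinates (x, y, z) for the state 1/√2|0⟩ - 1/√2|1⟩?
(-1, 0, 0)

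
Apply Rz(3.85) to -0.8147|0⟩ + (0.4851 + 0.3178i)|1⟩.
(0.2826 + 0.7641i)|0⟩ + (-0.4663 + 0.3448i)|1⟩

Rz(3.85) = [[e^(−iθ/2), 0], [0, e^(iθ/2)]] with e^(±iθ/2) = cos(θ/2) ± i·sin(θ/2); θ = 3.85, cos(θ/2) ≈ -0.346844, sin(θ/2) ≈ 0.937923.
With a = amp(|0⟩) = -0.8147 and b = amp(|1⟩) = (0.4851 + 0.3178i):
new amp(|0⟩) = (-0.346844 - 0.937923i)·a = (0.2826 + 0.7641i)
new amp(|1⟩) = (-0.346844 + 0.937923i)·b = (-0.4663 + 0.3448i)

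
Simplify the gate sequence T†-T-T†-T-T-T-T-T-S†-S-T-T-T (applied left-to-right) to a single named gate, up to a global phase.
T†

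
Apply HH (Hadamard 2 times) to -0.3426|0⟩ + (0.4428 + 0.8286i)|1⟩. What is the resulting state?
-0.3426|0⟩ + (0.4428 + 0.8286i)|1⟩

H² = I, so an even number of Hadamards cancels: H^2 = I and the state is unchanged.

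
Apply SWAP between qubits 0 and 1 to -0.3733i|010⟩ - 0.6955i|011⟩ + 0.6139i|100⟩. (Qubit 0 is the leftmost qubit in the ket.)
0.6139i|010⟩ - 0.3733i|100⟩ - 0.6955i|101⟩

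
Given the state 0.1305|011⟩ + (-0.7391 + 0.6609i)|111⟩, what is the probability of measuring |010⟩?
0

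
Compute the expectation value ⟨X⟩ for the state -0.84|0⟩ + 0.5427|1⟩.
-0.9117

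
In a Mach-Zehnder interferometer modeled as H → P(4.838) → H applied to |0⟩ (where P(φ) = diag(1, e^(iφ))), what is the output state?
(0.5626 - 0.4961i)|0⟩ + (0.4374 + 0.4961i)|1⟩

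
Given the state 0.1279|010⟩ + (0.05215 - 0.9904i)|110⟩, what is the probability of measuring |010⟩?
0.01636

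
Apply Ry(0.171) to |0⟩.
0.9963|0⟩ + 0.0854|1⟩

Ry(0.171) = [[cos(θ/2), −sin(θ/2)], [sin(θ/2), cos(θ/2)]]; θ = 0.171, cos(θ/2) ≈ 0.996347, sin(θ/2) ≈ 0.0853959.
With a = amp(|0⟩) = 1 and b = amp(|1⟩) = 0:
new amp(|0⟩) = (0.996347)·a + (-0.0853959)·b = 0.9963
new amp(|1⟩) = (0.0853959)·a + (0.996347)·b = 0.0854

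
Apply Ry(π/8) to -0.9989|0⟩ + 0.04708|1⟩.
-0.9889|0⟩ - 0.1487|1⟩

Ry(π/8) = [[cos(θ/2), −sin(θ/2)], [sin(θ/2), cos(θ/2)]]; θ = π/8, cos(θ/2) ≈ 0.980785, sin(θ/2) ≈ 0.19509.
With a = amp(|0⟩) = -0.9989 and b = amp(|1⟩) = 0.04708:
new amp(|0⟩) = (0.980785)·a + (-0.19509)·b = -0.9889
new amp(|1⟩) = (0.19509)·a + (0.980785)·b = -0.1487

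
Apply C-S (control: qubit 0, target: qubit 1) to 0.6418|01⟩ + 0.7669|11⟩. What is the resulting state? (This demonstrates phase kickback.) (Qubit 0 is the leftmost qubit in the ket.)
0.6418|01⟩ + 0.7669i|11⟩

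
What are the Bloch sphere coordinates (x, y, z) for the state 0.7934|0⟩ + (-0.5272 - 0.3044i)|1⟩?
(-0.8366, -0.483, 0.2589)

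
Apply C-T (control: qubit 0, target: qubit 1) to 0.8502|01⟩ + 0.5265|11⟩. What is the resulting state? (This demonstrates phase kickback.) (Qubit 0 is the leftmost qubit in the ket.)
0.8502|01⟩ + (0.3723 + 0.3723i)|11⟩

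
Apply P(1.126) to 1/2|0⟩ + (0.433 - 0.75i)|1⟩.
1/2|0⟩ + (0.8633 + 0.06816i)|1⟩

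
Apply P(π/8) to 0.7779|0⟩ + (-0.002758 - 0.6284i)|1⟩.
0.7779|0⟩ + (0.2379 - 0.5816i)|1⟩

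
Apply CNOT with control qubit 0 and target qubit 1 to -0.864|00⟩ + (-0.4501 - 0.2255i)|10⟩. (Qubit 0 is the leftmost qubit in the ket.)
-0.864|00⟩ + (-0.4501 - 0.2255i)|11⟩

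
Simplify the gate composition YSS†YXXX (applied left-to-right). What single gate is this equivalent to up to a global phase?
X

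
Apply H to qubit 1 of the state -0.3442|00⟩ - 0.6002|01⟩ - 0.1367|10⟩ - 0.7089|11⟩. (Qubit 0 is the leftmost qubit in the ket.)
-0.6678|00⟩ + 0.181|01⟩ - 0.5979|10⟩ + 0.4046|11⟩

H on qubit 1 mixes each pair of kets that differ only in qubit 1: amplitudes (a, b) of (|…0…⟩, |…1…⟩) become ((a + b)/√2, (a − b)/√2). Kets absent from the input have amplitude 0.
(|00⟩, |01⟩): (a, b) = (-0.3442, -0.6002) → (-0.6678, 0.181)
(|10⟩, |11⟩): (a, b) = (-0.1367, -0.7089) → (-0.5979, 0.4046)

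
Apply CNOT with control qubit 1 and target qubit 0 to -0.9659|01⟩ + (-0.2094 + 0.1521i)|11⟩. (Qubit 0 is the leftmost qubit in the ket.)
(-0.2094 + 0.1521i)|01⟩ - 0.9659|11⟩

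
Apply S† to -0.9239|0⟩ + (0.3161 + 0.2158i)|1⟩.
-0.9239|0⟩ + (0.2158 - 0.3161i)|1⟩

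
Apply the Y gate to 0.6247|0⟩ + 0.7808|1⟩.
-0.7808i|0⟩ + 0.6247i|1⟩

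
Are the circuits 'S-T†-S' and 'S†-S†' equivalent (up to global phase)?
No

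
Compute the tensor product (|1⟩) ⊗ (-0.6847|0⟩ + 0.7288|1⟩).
-0.6847|10⟩ + 0.7288|11⟩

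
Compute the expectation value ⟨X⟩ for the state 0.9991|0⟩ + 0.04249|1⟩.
0.0849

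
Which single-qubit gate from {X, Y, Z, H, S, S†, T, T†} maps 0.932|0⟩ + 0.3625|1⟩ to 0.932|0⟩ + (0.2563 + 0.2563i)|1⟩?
T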